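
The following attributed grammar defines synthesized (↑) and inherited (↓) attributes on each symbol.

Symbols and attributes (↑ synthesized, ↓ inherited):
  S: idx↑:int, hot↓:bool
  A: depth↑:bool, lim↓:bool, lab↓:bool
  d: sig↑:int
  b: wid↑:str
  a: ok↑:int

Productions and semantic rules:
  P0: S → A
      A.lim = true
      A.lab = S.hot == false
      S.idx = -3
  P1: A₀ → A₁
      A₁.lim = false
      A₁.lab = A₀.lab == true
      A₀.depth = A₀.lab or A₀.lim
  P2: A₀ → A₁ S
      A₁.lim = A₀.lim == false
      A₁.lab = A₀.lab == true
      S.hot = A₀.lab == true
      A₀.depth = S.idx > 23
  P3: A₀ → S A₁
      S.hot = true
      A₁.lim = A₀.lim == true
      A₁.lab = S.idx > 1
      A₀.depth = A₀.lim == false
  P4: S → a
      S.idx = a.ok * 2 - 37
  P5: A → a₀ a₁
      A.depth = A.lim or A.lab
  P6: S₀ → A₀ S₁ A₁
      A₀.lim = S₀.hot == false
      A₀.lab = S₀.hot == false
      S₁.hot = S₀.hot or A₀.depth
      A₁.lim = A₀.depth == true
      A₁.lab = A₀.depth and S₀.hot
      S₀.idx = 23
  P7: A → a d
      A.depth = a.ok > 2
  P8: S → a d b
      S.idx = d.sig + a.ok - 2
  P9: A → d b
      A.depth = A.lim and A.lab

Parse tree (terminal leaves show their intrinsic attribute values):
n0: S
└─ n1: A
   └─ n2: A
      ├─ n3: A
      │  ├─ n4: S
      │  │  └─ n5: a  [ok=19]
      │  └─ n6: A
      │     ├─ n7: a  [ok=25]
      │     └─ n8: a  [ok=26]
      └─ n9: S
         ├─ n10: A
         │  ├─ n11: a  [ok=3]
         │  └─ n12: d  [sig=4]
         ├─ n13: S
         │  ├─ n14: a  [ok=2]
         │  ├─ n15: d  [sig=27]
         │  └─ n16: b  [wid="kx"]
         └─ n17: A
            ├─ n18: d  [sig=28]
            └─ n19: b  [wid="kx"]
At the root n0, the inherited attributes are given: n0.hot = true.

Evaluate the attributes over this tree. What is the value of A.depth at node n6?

1. n0.hot = true  [given at root]
2. n1.lim = true  [true]
3. n1.lab = false  [S.hot == false]
4. n2.lim = false  [false]
5. n2.lab = false  [A₀.lab == true]
6. n3.lim = true  [A₀.lim == false]
7. n3.lab = false  [A₀.lab == true]
8. n4.hot = true  [true]
9. n5.ok = 19  [terminal]
10. n4.idx = 1  [a.ok * 2 - 37]
11. n6.lim = true  [A₀.lim == true]
12. n6.lab = false  [S.idx > 1]
13. n7.ok = 25  [terminal]
14. n8.ok = 26  [terminal]
15. n6.depth = true  [A.lim or A.lab]
16. n3.depth = false  [A₀.lim == false]
17. n9.hot = false  [A₀.lab == true]
18. n10.lim = true  [S₀.hot == false]
19. n10.lab = true  [S₀.hot == false]
20. n11.ok = 3  [terminal]
21. n12.sig = 4  [terminal]
22. n10.depth = true  [a.ok > 2]
23. n13.hot = true  [S₀.hot or A₀.depth]
24. n14.ok = 2  [terminal]
25. n15.sig = 27  [terminal]
26. n16.wid = "kx"  [terminal]
27. n13.idx = 27  [d.sig + a.ok - 2]
28. n17.lim = true  [A₀.depth == true]
29. n17.lab = false  [A₀.depth and S₀.hot]
30. n18.sig = 28  [terminal]
31. n19.wid = "kx"  [terminal]
32. n17.depth = false  [A.lim and A.lab]
33. n9.idx = 23  [23]
34. n2.depth = false  [S.idx > 23]
35. n1.depth = true  [A₀.lab or A₀.lim]
36. n0.idx = -3  [-3]

true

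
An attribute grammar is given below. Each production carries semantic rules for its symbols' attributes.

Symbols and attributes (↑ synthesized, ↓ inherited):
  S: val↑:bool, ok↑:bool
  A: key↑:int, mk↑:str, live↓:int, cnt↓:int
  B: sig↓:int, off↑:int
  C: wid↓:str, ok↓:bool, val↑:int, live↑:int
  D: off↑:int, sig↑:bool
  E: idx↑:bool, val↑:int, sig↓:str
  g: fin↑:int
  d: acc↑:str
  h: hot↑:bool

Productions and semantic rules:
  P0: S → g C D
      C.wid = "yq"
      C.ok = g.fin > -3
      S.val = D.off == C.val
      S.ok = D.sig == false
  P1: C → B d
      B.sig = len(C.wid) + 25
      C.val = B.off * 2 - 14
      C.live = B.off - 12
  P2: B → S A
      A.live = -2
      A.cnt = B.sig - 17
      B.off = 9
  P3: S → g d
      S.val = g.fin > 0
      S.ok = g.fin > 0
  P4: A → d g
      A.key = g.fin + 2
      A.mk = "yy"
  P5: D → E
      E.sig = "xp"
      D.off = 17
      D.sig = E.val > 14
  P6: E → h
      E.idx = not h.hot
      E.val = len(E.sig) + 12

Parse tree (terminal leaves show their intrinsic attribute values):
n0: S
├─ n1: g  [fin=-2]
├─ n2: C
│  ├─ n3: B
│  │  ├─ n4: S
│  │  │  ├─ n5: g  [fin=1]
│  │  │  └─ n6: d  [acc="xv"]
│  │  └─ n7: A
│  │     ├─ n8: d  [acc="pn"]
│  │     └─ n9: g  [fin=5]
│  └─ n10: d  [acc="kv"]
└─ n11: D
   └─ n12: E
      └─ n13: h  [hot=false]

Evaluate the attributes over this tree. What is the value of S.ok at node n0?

true

1. n1.fin = -2  [terminal]
2. n2.wid = "yq"  ["yq"]
3. n2.ok = true  [g.fin > -3]
4. n3.sig = 27  [len(C.wid) + 25]
5. n5.fin = 1  [terminal]
6. n6.acc = "xv"  [terminal]
7. n4.val = true  [g.fin > 0]
8. n4.ok = true  [g.fin > 0]
9. n7.live = -2  [-2]
10. n7.cnt = 10  [B.sig - 17]
11. n8.acc = "pn"  [terminal]
12. n9.fin = 5  [terminal]
13. n7.key = 7  [g.fin + 2]
14. n7.mk = "yy"  ["yy"]
15. n3.off = 9  [9]
16. n10.acc = "kv"  [terminal]
17. n2.val = 4  [B.off * 2 - 14]
18. n2.live = -3  [B.off - 12]
19. n12.sig = "xp"  ["xp"]
20. n13.hot = false  [terminal]
21. n12.idx = true  [not h.hot]
22. n12.val = 14  [len(E.sig) + 12]
23. n11.off = 17  [17]
24. n11.sig = false  [E.val > 14]
25. n0.val = false  [D.off == C.val]
26. n0.ok = true  [D.sig == false]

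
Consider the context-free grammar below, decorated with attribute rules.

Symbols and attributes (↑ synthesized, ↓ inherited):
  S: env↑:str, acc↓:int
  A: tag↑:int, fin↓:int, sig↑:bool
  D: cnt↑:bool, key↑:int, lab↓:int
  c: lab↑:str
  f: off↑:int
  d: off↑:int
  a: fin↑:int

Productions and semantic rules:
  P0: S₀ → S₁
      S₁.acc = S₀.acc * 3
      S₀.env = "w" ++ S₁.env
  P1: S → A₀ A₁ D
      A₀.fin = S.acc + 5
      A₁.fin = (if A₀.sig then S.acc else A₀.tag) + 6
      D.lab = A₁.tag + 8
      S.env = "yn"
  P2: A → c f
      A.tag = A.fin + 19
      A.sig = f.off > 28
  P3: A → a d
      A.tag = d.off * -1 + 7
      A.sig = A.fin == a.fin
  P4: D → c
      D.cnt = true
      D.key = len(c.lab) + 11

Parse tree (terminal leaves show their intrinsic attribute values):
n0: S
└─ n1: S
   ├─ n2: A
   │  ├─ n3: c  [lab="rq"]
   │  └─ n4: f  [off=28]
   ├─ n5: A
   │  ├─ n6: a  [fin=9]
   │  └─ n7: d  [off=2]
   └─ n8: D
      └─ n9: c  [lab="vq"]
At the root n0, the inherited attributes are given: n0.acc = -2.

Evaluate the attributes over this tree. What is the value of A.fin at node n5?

1. n0.acc = -2  [given at root]
2. n1.acc = -6  [S₀.acc * 3]
3. n2.fin = -1  [S.acc + 5]
4. n3.lab = "rq"  [terminal]
5. n4.off = 28  [terminal]
6. n2.tag = 18  [A.fin + 19]
7. n2.sig = false  [f.off > 28]
8. n5.fin = 24  [(if A₀.sig then S.acc else A₀.tag) + 6]
9. n6.fin = 9  [terminal]
10. n7.off = 2  [terminal]
11. n5.tag = 5  [d.off * -1 + 7]
12. n5.sig = false  [A.fin == a.fin]
13. n8.lab = 13  [A₁.tag + 8]
14. n9.lab = "vq"  [terminal]
15. n8.cnt = true  [true]
16. n8.key = 13  [len(c.lab) + 11]
17. n1.env = "yn"  ["yn"]
18. n0.env = "wyn"  ["w" ++ S₁.env]

24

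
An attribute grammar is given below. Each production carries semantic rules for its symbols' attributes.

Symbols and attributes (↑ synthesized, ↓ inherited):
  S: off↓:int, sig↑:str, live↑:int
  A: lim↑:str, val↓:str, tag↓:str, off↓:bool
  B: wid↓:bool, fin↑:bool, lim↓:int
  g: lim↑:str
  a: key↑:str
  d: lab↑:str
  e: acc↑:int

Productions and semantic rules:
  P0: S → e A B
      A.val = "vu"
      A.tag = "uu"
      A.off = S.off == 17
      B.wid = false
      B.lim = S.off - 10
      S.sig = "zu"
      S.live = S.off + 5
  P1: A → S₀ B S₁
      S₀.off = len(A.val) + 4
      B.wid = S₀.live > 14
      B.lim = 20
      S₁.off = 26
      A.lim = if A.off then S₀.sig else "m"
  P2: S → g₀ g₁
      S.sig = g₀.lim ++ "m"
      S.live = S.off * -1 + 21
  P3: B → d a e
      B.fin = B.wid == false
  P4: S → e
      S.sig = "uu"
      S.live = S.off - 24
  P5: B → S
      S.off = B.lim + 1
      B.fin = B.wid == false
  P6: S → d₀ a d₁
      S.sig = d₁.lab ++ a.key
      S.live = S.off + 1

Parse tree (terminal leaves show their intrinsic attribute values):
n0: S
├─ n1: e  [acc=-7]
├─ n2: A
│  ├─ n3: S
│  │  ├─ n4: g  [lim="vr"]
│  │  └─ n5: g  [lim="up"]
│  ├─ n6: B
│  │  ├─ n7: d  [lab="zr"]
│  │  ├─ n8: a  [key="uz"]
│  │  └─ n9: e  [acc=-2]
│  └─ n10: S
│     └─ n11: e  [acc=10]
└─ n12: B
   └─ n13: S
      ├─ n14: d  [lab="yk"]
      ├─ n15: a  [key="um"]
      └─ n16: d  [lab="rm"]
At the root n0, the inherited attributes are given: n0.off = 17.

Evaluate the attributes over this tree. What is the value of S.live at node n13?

9

1. n0.off = 17  [given at root]
2. n1.acc = -7  [terminal]
3. n2.val = "vu"  ["vu"]
4. n2.tag = "uu"  ["uu"]
5. n2.off = true  [S.off == 17]
6. n3.off = 6  [len(A.val) + 4]
7. n4.lim = "vr"  [terminal]
8. n5.lim = "up"  [terminal]
9. n3.sig = "vrm"  [g₀.lim ++ "m"]
10. n3.live = 15  [S.off * -1 + 21]
11. n6.wid = true  [S₀.live > 14]
12. n6.lim = 20  [20]
13. n7.lab = "zr"  [terminal]
14. n8.key = "uz"  [terminal]
15. n9.acc = -2  [terminal]
16. n6.fin = false  [B.wid == false]
17. n10.off = 26  [26]
18. n11.acc = 10  [terminal]
19. n10.sig = "uu"  ["uu"]
20. n10.live = 2  [S.off - 24]
21. n2.lim = "vrm"  [if A.off then S₀.sig else "m"]
22. n12.wid = false  [false]
23. n12.lim = 7  [S.off - 10]
24. n13.off = 8  [B.lim + 1]
25. n14.lab = "yk"  [terminal]
26. n15.key = "um"  [terminal]
27. n16.lab = "rm"  [terminal]
28. n13.sig = "rmum"  [d₁.lab ++ a.key]
29. n13.live = 9  [S.off + 1]
30. n12.fin = true  [B.wid == false]
31. n0.sig = "zu"  ["zu"]
32. n0.live = 22  [S.off + 5]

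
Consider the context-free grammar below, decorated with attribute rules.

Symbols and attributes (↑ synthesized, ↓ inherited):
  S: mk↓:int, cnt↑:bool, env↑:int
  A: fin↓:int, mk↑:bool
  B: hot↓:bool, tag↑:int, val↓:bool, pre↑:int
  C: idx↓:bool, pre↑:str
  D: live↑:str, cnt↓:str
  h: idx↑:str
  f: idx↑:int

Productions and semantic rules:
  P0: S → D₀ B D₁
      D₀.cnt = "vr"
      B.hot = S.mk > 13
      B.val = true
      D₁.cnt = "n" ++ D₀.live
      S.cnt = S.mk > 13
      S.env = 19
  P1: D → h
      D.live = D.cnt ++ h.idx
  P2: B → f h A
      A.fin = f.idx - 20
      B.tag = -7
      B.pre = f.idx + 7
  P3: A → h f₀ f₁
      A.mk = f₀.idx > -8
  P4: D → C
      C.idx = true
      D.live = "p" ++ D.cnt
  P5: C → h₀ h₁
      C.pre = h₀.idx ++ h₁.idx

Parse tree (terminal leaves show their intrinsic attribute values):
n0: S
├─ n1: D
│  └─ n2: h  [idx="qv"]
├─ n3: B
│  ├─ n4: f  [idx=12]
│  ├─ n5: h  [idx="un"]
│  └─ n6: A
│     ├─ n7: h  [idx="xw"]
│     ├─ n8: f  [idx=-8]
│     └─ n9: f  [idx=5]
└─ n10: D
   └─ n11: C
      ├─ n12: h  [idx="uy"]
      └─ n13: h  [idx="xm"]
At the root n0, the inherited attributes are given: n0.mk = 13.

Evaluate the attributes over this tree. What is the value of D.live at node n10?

"pnvrqv"

1. n0.mk = 13  [given at root]
2. n1.cnt = "vr"  ["vr"]
3. n2.idx = "qv"  [terminal]
4. n1.live = "vrqv"  [D.cnt ++ h.idx]
5. n3.hot = false  [S.mk > 13]
6. n3.val = true  [true]
7. n4.idx = 12  [terminal]
8. n5.idx = "un"  [terminal]
9. n6.fin = -8  [f.idx - 20]
10. n7.idx = "xw"  [terminal]
11. n8.idx = -8  [terminal]
12. n9.idx = 5  [terminal]
13. n6.mk = false  [f₀.idx > -8]
14. n3.tag = -7  [-7]
15. n3.pre = 19  [f.idx + 7]
16. n10.cnt = "nvrqv"  ["n" ++ D₀.live]
17. n11.idx = true  [true]
18. n12.idx = "uy"  [terminal]
19. n13.idx = "xm"  [terminal]
20. n11.pre = "uyxm"  [h₀.idx ++ h₁.idx]
21. n10.live = "pnvrqv"  ["p" ++ D.cnt]
22. n0.cnt = false  [S.mk > 13]
23. n0.env = 19  [19]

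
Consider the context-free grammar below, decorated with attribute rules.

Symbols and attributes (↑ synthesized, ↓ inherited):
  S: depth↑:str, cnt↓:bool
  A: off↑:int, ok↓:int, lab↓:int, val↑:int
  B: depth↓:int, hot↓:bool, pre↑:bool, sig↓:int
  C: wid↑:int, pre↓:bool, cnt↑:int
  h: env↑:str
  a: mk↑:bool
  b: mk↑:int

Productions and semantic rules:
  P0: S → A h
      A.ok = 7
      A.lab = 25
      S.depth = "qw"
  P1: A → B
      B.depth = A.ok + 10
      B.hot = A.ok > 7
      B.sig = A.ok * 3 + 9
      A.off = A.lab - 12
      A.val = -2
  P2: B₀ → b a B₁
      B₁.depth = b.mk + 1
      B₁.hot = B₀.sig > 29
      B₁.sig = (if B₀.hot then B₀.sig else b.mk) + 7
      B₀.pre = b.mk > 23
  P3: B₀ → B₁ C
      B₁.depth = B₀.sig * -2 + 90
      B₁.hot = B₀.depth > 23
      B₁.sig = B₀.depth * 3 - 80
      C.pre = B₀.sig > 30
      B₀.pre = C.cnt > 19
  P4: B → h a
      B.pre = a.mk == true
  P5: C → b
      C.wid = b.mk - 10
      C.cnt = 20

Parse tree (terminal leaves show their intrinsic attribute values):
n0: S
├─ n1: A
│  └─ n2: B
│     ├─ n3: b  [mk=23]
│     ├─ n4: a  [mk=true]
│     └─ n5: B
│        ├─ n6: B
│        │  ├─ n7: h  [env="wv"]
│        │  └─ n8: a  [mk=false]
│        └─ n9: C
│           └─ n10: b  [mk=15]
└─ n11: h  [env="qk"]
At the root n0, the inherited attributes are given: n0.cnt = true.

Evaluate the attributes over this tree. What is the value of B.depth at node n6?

1. n0.cnt = true  [given at root]
2. n1.ok = 7  [7]
3. n1.lab = 25  [25]
4. n2.depth = 17  [A.ok + 10]
5. n2.hot = false  [A.ok > 7]
6. n2.sig = 30  [A.ok * 3 + 9]
7. n3.mk = 23  [terminal]
8. n4.mk = true  [terminal]
9. n5.depth = 24  [b.mk + 1]
10. n5.hot = true  [B₀.sig > 29]
11. n5.sig = 30  [(if B₀.hot then B₀.sig else b.mk) + 7]
12. n6.depth = 30  [B₀.sig * -2 + 90]
13. n6.hot = true  [B₀.depth > 23]
14. n6.sig = -8  [B₀.depth * 3 - 80]
15. n7.env = "wv"  [terminal]
16. n8.mk = false  [terminal]
17. n6.pre = false  [a.mk == true]
18. n9.pre = false  [B₀.sig > 30]
19. n10.mk = 15  [terminal]
20. n9.wid = 5  [b.mk - 10]
21. n9.cnt = 20  [20]
22. n5.pre = true  [C.cnt > 19]
23. n2.pre = false  [b.mk > 23]
24. n1.off = 13  [A.lab - 12]
25. n1.val = -2  [-2]
26. n11.env = "qk"  [terminal]
27. n0.depth = "qw"  ["qw"]

30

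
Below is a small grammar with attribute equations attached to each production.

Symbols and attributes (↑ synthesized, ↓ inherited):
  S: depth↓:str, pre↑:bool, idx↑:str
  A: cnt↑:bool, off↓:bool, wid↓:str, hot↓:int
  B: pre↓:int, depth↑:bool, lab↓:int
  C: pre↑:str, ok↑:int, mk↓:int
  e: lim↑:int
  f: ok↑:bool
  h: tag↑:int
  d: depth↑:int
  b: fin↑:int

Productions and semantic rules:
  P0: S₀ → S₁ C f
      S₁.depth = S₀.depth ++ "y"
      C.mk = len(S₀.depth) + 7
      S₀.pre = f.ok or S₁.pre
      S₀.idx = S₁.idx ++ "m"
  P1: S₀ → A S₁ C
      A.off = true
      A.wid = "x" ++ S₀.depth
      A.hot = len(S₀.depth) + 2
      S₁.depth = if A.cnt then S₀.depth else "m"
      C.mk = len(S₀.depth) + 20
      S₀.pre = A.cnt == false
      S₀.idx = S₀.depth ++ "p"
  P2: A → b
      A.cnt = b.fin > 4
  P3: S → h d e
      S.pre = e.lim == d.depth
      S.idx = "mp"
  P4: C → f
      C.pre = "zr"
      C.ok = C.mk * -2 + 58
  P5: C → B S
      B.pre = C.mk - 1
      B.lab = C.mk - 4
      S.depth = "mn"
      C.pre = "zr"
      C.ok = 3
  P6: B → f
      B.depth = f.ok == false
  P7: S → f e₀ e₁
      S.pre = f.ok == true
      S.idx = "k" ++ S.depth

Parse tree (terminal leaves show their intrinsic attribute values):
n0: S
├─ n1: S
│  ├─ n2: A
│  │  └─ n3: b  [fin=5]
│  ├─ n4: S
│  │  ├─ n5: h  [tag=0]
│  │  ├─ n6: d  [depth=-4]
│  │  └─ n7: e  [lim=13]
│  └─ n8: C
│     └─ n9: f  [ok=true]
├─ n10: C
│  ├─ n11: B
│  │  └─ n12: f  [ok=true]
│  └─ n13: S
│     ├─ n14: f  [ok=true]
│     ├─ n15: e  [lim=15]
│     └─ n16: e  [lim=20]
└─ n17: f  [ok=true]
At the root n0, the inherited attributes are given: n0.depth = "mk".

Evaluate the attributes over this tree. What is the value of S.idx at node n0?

"mkypm"

1. n0.depth = "mk"  [given at root]
2. n1.depth = "mky"  [S₀.depth ++ "y"]
3. n2.off = true  [true]
4. n2.wid = "xmky"  ["x" ++ S₀.depth]
5. n2.hot = 5  [len(S₀.depth) + 2]
6. n3.fin = 5  [terminal]
7. n2.cnt = true  [b.fin > 4]
8. n4.depth = "mky"  [if A.cnt then S₀.depth else "m"]
9. n5.tag = 0  [terminal]
10. n6.depth = -4  [terminal]
11. n7.lim = 13  [terminal]
12. n4.pre = false  [e.lim == d.depth]
13. n4.idx = "mp"  ["mp"]
14. n8.mk = 23  [len(S₀.depth) + 20]
15. n9.ok = true  [terminal]
16. n8.pre = "zr"  ["zr"]
17. n8.ok = 12  [C.mk * -2 + 58]
18. n1.pre = false  [A.cnt == false]
19. n1.idx = "mkyp"  [S₀.depth ++ "p"]
20. n10.mk = 9  [len(S₀.depth) + 7]
21. n11.pre = 8  [C.mk - 1]
22. n11.lab = 5  [C.mk - 4]
23. n12.ok = true  [terminal]
24. n11.depth = false  [f.ok == false]
25. n13.depth = "mn"  ["mn"]
26. n14.ok = true  [terminal]
27. n15.lim = 15  [terminal]
28. n16.lim = 20  [terminal]
29. n13.pre = true  [f.ok == true]
30. n13.idx = "kmn"  ["k" ++ S.depth]
31. n10.pre = "zr"  ["zr"]
32. n10.ok = 3  [3]
33. n17.ok = true  [terminal]
34. n0.pre = true  [f.ok or S₁.pre]
35. n0.idx = "mkypm"  [S₁.idx ++ "m"]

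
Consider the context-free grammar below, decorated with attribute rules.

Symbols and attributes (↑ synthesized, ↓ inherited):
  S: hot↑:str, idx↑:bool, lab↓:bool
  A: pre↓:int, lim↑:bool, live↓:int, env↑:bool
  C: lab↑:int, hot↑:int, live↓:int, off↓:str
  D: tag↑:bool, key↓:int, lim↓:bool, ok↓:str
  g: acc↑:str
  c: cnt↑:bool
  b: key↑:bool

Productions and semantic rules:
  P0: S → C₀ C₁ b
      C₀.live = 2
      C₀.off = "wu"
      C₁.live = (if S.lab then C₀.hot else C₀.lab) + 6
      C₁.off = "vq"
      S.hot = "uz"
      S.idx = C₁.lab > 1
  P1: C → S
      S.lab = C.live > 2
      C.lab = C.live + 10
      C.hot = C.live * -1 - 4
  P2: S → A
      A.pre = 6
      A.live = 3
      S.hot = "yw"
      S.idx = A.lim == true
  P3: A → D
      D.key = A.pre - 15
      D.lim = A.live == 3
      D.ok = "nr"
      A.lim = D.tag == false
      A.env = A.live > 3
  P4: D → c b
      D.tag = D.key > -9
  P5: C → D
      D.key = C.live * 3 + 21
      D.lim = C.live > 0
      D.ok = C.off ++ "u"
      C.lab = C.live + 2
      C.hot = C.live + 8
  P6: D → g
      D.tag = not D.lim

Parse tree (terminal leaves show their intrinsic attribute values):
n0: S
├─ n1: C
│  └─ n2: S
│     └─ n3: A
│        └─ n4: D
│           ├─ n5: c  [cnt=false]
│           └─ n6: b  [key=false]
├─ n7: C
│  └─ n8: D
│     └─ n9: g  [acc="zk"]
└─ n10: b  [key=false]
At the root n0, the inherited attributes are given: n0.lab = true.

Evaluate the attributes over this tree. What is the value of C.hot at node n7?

1. n0.lab = true  [given at root]
2. n1.live = 2  [2]
3. n1.off = "wu"  ["wu"]
4. n2.lab = false  [C.live > 2]
5. n3.pre = 6  [6]
6. n3.live = 3  [3]
7. n4.key = -9  [A.pre - 15]
8. n4.lim = true  [A.live == 3]
9. n4.ok = "nr"  ["nr"]
10. n5.cnt = false  [terminal]
11. n6.key = false  [terminal]
12. n4.tag = false  [D.key > -9]
13. n3.lim = true  [D.tag == false]
14. n3.env = false  [A.live > 3]
15. n2.hot = "yw"  ["yw"]
16. n2.idx = true  [A.lim == true]
17. n1.lab = 12  [C.live + 10]
18. n1.hot = -6  [C.live * -1 - 4]
19. n7.live = 0  [(if S.lab then C₀.hot else C₀.lab) + 6]
20. n7.off = "vq"  ["vq"]
21. n8.key = 21  [C.live * 3 + 21]
22. n8.lim = false  [C.live > 0]
23. n8.ok = "vqu"  [C.off ++ "u"]
24. n9.acc = "zk"  [terminal]
25. n8.tag = true  [not D.lim]
26. n7.lab = 2  [C.live + 2]
27. n7.hot = 8  [C.live + 8]
28. n10.key = false  [terminal]
29. n0.hot = "uz"  ["uz"]
30. n0.idx = true  [C₁.lab > 1]

8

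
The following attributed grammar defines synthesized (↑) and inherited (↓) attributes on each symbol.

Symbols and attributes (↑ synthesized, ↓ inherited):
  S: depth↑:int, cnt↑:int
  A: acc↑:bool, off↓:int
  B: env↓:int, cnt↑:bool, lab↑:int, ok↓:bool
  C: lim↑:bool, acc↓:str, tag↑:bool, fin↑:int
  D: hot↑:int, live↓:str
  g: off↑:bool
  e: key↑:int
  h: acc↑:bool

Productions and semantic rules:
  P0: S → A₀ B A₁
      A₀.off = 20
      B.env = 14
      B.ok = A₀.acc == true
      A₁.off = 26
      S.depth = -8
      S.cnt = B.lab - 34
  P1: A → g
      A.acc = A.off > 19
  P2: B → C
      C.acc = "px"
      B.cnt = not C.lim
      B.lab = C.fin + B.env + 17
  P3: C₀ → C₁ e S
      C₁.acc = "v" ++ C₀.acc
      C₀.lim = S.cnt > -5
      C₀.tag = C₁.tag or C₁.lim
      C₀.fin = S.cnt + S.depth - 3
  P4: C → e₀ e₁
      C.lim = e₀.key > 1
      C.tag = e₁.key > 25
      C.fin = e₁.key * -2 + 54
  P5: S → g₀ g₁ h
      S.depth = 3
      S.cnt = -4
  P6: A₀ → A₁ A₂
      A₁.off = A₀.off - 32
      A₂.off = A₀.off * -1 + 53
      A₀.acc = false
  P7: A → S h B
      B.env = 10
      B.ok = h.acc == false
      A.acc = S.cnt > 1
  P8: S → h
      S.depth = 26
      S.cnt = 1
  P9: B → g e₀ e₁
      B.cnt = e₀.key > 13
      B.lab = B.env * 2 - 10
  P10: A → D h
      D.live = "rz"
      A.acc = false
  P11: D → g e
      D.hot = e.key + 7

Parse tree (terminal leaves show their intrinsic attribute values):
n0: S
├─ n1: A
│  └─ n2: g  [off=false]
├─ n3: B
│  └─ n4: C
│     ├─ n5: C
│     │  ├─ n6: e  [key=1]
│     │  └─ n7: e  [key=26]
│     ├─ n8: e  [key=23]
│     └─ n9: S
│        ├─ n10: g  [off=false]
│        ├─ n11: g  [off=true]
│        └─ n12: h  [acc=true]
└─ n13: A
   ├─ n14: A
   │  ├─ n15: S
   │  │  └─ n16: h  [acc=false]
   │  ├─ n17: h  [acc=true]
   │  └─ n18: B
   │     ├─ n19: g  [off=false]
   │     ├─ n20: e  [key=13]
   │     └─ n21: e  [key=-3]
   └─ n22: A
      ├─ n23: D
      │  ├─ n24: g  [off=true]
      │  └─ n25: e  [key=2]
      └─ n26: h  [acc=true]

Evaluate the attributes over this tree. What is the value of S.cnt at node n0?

-7

1. n1.off = 20  [20]
2. n2.off = false  [terminal]
3. n1.acc = true  [A.off > 19]
4. n3.env = 14  [14]
5. n3.ok = true  [A₀.acc == true]
6. n4.acc = "px"  ["px"]
7. n5.acc = "vpx"  ["v" ++ C₀.acc]
8. n6.key = 1  [terminal]
9. n7.key = 26  [terminal]
10. n5.lim = false  [e₀.key > 1]
11. n5.tag = true  [e₁.key > 25]
12. n5.fin = 2  [e₁.key * -2 + 54]
13. n8.key = 23  [terminal]
14. n10.off = false  [terminal]
15. n11.off = true  [terminal]
16. n12.acc = true  [terminal]
17. n9.depth = 3  [3]
18. n9.cnt = -4  [-4]
19. n4.lim = true  [S.cnt > -5]
20. n4.tag = true  [C₁.tag or C₁.lim]
21. n4.fin = -4  [S.cnt + S.depth - 3]
22. n3.cnt = false  [not C.lim]
23. n3.lab = 27  [C.fin + B.env + 17]
24. n13.off = 26  [26]
25. n14.off = -6  [A₀.off - 32]
26. n16.acc = false  [terminal]
27. n15.depth = 26  [26]
28. n15.cnt = 1  [1]
29. n17.acc = true  [terminal]
30. n18.env = 10  [10]
31. n18.ok = false  [h.acc == false]
32. n19.off = false  [terminal]
33. n20.key = 13  [terminal]
34. n21.key = -3  [terminal]
35. n18.cnt = false  [e₀.key > 13]
36. n18.lab = 10  [B.env * 2 - 10]
37. n14.acc = false  [S.cnt > 1]
38. n22.off = 27  [A₀.off * -1 + 53]
39. n23.live = "rz"  ["rz"]
40. n24.off = true  [terminal]
41. n25.key = 2  [terminal]
42. n23.hot = 9  [e.key + 7]
43. n26.acc = true  [terminal]
44. n22.acc = false  [false]
45. n13.acc = false  [false]
46. n0.depth = -8  [-8]
47. n0.cnt = -7  [B.lab - 34]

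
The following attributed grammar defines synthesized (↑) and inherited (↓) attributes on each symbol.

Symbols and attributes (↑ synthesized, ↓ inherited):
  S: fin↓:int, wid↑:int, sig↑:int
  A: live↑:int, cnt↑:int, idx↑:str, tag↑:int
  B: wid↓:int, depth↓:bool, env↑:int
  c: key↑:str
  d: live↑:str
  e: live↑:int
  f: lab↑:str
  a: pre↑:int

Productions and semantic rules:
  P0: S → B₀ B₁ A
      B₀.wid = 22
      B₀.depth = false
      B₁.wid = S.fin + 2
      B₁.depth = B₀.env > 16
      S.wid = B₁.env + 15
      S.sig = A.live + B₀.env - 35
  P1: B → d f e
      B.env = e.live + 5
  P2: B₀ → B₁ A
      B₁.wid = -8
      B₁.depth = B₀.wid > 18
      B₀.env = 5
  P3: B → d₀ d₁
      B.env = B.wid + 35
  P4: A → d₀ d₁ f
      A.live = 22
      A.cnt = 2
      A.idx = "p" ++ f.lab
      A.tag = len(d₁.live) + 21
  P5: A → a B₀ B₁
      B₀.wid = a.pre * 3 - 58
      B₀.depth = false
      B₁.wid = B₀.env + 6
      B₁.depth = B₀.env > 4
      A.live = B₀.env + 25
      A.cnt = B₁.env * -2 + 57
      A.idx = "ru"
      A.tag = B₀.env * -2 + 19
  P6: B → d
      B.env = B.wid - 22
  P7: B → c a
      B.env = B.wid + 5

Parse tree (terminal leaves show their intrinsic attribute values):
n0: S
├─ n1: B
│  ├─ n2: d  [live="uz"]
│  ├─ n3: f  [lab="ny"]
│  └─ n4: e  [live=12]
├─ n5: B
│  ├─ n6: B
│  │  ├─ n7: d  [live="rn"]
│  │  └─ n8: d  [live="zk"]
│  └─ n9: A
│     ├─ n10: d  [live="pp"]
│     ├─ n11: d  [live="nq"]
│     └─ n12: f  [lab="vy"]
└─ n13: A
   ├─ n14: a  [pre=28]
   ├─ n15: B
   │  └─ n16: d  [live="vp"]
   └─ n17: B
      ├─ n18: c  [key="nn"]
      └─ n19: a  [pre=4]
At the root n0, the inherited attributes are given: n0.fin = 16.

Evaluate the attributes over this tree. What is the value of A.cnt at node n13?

1. n0.fin = 16  [given at root]
2. n1.wid = 22  [22]
3. n1.depth = false  [false]
4. n2.live = "uz"  [terminal]
5. n3.lab = "ny"  [terminal]
6. n4.live = 12  [terminal]
7. n1.env = 17  [e.live + 5]
8. n5.wid = 18  [S.fin + 2]
9. n5.depth = true  [B₀.env > 16]
10. n6.wid = -8  [-8]
11. n6.depth = false  [B₀.wid > 18]
12. n7.live = "rn"  [terminal]
13. n8.live = "zk"  [terminal]
14. n6.env = 27  [B.wid + 35]
15. n10.live = "pp"  [terminal]
16. n11.live = "nq"  [terminal]
17. n12.lab = "vy"  [terminal]
18. n9.live = 22  [22]
19. n9.cnt = 2  [2]
20. n9.idx = "pvy"  ["p" ++ f.lab]
21. n9.tag = 23  [len(d₁.live) + 21]
22. n5.env = 5  [5]
23. n14.pre = 28  [terminal]
24. n15.wid = 26  [a.pre * 3 - 58]
25. n15.depth = false  [false]
26. n16.live = "vp"  [terminal]
27. n15.env = 4  [B.wid - 22]
28. n17.wid = 10  [B₀.env + 6]
29. n17.depth = false  [B₀.env > 4]
30. n18.key = "nn"  [terminal]
31. n19.pre = 4  [terminal]
32. n17.env = 15  [B.wid + 5]
33. n13.live = 29  [B₀.env + 25]
34. n13.cnt = 27  [B₁.env * -2 + 57]
35. n13.idx = "ru"  ["ru"]
36. n13.tag = 11  [B₀.env * -2 + 19]
37. n0.wid = 20  [B₁.env + 15]
38. n0.sig = 11  [A.live + B₀.env - 35]

27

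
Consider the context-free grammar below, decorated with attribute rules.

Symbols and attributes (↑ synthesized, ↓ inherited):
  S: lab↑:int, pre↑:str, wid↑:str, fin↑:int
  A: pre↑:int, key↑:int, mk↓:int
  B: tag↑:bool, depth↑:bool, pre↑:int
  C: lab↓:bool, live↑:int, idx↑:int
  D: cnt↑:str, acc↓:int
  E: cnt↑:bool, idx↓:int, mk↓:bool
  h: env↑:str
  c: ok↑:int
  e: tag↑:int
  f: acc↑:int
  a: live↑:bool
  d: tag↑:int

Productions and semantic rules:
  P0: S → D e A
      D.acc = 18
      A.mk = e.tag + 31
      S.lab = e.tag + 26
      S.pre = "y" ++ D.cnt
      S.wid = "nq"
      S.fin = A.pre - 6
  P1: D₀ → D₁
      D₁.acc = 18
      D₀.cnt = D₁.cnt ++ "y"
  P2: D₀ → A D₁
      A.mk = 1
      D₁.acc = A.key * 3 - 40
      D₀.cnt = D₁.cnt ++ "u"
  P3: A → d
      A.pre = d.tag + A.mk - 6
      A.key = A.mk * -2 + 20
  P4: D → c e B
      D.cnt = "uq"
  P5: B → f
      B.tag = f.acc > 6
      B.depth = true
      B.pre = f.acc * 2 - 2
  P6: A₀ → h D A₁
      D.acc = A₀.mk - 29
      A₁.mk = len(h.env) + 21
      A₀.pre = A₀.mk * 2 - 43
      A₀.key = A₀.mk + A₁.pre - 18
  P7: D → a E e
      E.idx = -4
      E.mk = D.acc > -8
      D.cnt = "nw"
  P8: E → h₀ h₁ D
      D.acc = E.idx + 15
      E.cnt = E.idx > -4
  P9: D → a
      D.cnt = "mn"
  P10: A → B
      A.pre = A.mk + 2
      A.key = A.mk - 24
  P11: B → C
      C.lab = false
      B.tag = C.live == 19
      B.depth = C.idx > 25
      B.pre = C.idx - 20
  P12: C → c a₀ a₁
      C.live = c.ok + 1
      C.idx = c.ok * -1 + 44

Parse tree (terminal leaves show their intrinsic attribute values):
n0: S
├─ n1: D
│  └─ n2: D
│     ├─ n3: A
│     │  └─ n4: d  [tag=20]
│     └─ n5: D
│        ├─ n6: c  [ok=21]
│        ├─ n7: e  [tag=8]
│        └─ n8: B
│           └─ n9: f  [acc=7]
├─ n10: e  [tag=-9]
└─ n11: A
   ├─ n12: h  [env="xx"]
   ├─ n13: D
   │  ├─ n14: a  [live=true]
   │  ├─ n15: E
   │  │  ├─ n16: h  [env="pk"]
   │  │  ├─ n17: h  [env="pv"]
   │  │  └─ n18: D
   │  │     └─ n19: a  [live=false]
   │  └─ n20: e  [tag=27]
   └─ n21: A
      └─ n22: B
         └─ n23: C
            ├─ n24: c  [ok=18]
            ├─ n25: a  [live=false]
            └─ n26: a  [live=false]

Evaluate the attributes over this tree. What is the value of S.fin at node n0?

-5

1. n1.acc = 18  [18]
2. n2.acc = 18  [18]
3. n3.mk = 1  [1]
4. n4.tag = 20  [terminal]
5. n3.pre = 15  [d.tag + A.mk - 6]
6. n3.key = 18  [A.mk * -2 + 20]
7. n5.acc = 14  [A.key * 3 - 40]
8. n6.ok = 21  [terminal]
9. n7.tag = 8  [terminal]
10. n9.acc = 7  [terminal]
11. n8.tag = true  [f.acc > 6]
12. n8.depth = true  [true]
13. n8.pre = 12  [f.acc * 2 - 2]
14. n5.cnt = "uq"  ["uq"]
15. n2.cnt = "uqu"  [D₁.cnt ++ "u"]
16. n1.cnt = "uquy"  [D₁.cnt ++ "y"]
17. n10.tag = -9  [terminal]
18. n11.mk = 22  [e.tag + 31]
19. n12.env = "xx"  [terminal]
20. n13.acc = -7  [A₀.mk - 29]
21. n14.live = true  [terminal]
22. n15.idx = -4  [-4]
23. n15.mk = true  [D.acc > -8]
24. n16.env = "pk"  [terminal]
25. n17.env = "pv"  [terminal]
26. n18.acc = 11  [E.idx + 15]
27. n19.live = false  [terminal]
28. n18.cnt = "mn"  ["mn"]
29. n15.cnt = false  [E.idx > -4]
30. n20.tag = 27  [terminal]
31. n13.cnt = "nw"  ["nw"]
32. n21.mk = 23  [len(h.env) + 21]
33. n23.lab = false  [false]
34. n24.ok = 18  [terminal]
35. n25.live = false  [terminal]
36. n26.live = false  [terminal]
37. n23.live = 19  [c.ok + 1]
38. n23.idx = 26  [c.ok * -1 + 44]
39. n22.tag = true  [C.live == 19]
40. n22.depth = true  [C.idx > 25]
41. n22.pre = 6  [C.idx - 20]
42. n21.pre = 25  [A.mk + 2]
43. n21.key = -1  [A.mk - 24]
44. n11.pre = 1  [A₀.mk * 2 - 43]
45. n11.key = 29  [A₀.mk + A₁.pre - 18]
46. n0.lab = 17  [e.tag + 26]
47. n0.pre = "yuquy"  ["y" ++ D.cnt]
48. n0.wid = "nq"  ["nq"]
49. n0.fin = -5  [A.pre - 6]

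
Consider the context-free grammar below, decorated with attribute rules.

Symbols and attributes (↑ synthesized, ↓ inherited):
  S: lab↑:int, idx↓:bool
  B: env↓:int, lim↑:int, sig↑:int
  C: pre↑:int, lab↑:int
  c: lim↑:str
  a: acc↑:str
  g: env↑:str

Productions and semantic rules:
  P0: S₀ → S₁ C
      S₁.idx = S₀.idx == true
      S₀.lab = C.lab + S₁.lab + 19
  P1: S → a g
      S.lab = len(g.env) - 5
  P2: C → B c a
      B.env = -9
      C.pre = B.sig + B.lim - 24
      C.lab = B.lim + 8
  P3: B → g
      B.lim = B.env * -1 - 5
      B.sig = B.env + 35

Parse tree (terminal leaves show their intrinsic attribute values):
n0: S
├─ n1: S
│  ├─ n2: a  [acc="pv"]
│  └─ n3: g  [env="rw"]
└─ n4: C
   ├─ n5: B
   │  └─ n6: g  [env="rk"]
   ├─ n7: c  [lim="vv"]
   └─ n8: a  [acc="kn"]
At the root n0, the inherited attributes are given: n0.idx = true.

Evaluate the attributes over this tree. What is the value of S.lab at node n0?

1. n0.idx = true  [given at root]
2. n1.idx = true  [S₀.idx == true]
3. n2.acc = "pv"  [terminal]
4. n3.env = "rw"  [terminal]
5. n1.lab = -3  [len(g.env) - 5]
6. n5.env = -9  [-9]
7. n6.env = "rk"  [terminal]
8. n5.lim = 4  [B.env * -1 - 5]
9. n5.sig = 26  [B.env + 35]
10. n7.lim = "vv"  [terminal]
11. n8.acc = "kn"  [terminal]
12. n4.pre = 6  [B.sig + B.lim - 24]
13. n4.lab = 12  [B.lim + 8]
14. n0.lab = 28  [C.lab + S₁.lab + 19]

28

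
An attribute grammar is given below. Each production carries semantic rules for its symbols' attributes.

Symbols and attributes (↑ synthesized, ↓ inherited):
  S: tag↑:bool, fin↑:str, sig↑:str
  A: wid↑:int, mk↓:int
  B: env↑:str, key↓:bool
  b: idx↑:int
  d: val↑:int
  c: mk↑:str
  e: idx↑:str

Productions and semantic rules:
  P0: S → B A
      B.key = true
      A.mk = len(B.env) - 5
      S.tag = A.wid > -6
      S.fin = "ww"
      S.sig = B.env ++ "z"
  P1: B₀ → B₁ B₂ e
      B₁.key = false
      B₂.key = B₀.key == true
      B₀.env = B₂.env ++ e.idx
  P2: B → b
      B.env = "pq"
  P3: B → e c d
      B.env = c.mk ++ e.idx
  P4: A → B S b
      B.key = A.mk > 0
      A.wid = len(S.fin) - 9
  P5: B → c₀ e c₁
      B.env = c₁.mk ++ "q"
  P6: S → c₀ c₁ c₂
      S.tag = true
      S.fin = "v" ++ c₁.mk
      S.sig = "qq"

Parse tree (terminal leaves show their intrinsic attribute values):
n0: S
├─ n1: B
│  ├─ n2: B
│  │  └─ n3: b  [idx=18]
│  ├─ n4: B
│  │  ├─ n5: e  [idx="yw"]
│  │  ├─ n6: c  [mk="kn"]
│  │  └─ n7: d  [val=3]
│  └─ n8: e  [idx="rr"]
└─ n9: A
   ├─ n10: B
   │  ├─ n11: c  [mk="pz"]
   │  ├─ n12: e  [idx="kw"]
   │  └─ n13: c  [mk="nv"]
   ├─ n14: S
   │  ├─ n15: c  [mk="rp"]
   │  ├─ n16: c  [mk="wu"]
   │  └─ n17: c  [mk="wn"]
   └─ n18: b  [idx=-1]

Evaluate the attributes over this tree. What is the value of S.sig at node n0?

1. n1.key = true  [true]
2. n2.key = false  [false]
3. n3.idx = 18  [terminal]
4. n2.env = "pq"  ["pq"]
5. n4.key = true  [B₀.key == true]
6. n5.idx = "yw"  [terminal]
7. n6.mk = "kn"  [terminal]
8. n7.val = 3  [terminal]
9. n4.env = "knyw"  [c.mk ++ e.idx]
10. n8.idx = "rr"  [terminal]
11. n1.env = "knywrr"  [B₂.env ++ e.idx]
12. n9.mk = 1  [len(B.env) - 5]
13. n10.key = true  [A.mk > 0]
14. n11.mk = "pz"  [terminal]
15. n12.idx = "kw"  [terminal]
16. n13.mk = "nv"  [terminal]
17. n10.env = "nvq"  [c₁.mk ++ "q"]
18. n15.mk = "rp"  [terminal]
19. n16.mk = "wu"  [terminal]
20. n17.mk = "wn"  [terminal]
21. n14.tag = true  [true]
22. n14.fin = "vwu"  ["v" ++ c₁.mk]
23. n14.sig = "qq"  ["qq"]
24. n18.idx = -1  [terminal]
25. n9.wid = -6  [len(S.fin) - 9]
26. n0.tag = false  [A.wid > -6]
27. n0.fin = "ww"  ["ww"]
28. n0.sig = "knywrrz"  [B.env ++ "z"]

"knywrrz"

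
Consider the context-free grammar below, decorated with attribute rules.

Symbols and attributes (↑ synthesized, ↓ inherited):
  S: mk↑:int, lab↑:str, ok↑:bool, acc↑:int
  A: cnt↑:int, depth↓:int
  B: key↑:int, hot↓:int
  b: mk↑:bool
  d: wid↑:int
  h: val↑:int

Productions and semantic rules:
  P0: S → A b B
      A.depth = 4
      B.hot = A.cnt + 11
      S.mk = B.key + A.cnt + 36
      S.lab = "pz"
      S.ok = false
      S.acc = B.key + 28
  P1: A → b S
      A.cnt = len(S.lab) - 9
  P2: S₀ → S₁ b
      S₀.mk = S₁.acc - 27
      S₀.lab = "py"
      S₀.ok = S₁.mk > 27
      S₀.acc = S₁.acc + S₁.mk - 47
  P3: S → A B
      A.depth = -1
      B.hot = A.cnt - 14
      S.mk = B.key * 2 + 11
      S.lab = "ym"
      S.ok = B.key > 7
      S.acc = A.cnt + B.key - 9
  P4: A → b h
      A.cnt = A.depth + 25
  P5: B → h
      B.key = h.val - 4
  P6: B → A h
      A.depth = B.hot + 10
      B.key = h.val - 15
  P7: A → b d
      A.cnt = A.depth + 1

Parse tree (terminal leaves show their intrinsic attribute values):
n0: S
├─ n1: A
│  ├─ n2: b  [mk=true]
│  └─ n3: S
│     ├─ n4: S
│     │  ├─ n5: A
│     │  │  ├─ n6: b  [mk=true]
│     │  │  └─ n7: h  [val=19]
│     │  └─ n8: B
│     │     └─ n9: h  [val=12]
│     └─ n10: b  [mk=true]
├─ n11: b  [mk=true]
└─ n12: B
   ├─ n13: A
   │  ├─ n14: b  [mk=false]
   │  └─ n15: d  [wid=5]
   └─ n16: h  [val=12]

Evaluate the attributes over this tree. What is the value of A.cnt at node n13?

15

1. n1.depth = 4  [4]
2. n2.mk = true  [terminal]
3. n5.depth = -1  [-1]
4. n6.mk = true  [terminal]
5. n7.val = 19  [terminal]
6. n5.cnt = 24  [A.depth + 25]
7. n8.hot = 10  [A.cnt - 14]
8. n9.val = 12  [terminal]
9. n8.key = 8  [h.val - 4]
10. n4.mk = 27  [B.key * 2 + 11]
11. n4.lab = "ym"  ["ym"]
12. n4.ok = true  [B.key > 7]
13. n4.acc = 23  [A.cnt + B.key - 9]
14. n10.mk = true  [terminal]
15. n3.mk = -4  [S₁.acc - 27]
16. n3.lab = "py"  ["py"]
17. n3.ok = false  [S₁.mk > 27]
18. n3.acc = 3  [S₁.acc + S₁.mk - 47]
19. n1.cnt = -7  [len(S.lab) - 9]
20. n11.mk = true  [terminal]
21. n12.hot = 4  [A.cnt + 11]
22. n13.depth = 14  [B.hot + 10]
23. n14.mk = false  [terminal]
24. n15.wid = 5  [terminal]
25. n13.cnt = 15  [A.depth + 1]
26. n16.val = 12  [terminal]
27. n12.key = -3  [h.val - 15]
28. n0.mk = 26  [B.key + A.cnt + 36]
29. n0.lab = "pz"  ["pz"]
30. n0.ok = false  [false]
31. n0.acc = 25  [B.key + 28]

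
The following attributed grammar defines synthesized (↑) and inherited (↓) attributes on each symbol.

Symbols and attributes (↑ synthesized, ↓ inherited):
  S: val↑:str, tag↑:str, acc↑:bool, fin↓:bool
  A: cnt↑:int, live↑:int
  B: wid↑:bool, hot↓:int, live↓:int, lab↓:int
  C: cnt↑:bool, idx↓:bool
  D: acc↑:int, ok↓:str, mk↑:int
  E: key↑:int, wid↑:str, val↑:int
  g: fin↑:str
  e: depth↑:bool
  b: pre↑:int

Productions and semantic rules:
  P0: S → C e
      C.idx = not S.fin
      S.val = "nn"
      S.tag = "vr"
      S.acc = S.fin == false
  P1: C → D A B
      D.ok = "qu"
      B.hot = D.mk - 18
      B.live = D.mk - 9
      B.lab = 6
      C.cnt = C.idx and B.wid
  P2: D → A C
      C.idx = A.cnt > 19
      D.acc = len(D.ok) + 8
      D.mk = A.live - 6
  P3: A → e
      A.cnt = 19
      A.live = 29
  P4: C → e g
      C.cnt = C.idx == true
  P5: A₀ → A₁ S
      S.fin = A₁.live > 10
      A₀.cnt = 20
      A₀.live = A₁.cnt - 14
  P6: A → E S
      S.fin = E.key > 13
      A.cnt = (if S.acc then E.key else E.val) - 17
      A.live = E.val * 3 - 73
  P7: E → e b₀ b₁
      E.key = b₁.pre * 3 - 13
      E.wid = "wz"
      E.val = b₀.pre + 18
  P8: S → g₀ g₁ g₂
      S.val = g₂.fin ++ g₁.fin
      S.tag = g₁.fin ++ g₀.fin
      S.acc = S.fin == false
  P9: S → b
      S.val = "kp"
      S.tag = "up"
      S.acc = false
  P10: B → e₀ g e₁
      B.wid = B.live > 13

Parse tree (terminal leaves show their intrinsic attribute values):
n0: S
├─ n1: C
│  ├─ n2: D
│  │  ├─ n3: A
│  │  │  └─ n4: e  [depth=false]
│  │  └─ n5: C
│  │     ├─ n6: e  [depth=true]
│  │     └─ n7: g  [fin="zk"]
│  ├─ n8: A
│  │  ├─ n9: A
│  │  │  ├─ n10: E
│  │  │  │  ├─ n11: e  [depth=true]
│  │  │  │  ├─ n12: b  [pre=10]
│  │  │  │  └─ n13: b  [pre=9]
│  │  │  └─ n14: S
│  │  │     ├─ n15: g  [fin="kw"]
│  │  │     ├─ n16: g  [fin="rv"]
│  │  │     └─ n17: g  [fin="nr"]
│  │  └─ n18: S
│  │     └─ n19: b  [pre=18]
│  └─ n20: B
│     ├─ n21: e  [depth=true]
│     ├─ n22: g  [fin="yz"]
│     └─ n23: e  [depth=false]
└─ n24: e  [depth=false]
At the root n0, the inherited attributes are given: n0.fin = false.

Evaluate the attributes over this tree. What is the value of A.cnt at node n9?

1. n0.fin = false  [given at root]
2. n1.idx = true  [not S.fin]
3. n2.ok = "qu"  ["qu"]
4. n4.depth = false  [terminal]
5. n3.cnt = 19  [19]
6. n3.live = 29  [29]
7. n5.idx = false  [A.cnt > 19]
8. n6.depth = true  [terminal]
9. n7.fin = "zk"  [terminal]
10. n5.cnt = false  [C.idx == true]
11. n2.acc = 10  [len(D.ok) + 8]
12. n2.mk = 23  [A.live - 6]
13. n11.depth = true  [terminal]
14. n12.pre = 10  [terminal]
15. n13.pre = 9  [terminal]
16. n10.key = 14  [b₁.pre * 3 - 13]
17. n10.wid = "wz"  ["wz"]
18. n10.val = 28  [b₀.pre + 18]
19. n14.fin = true  [E.key > 13]
20. n15.fin = "kw"  [terminal]
21. n16.fin = "rv"  [terminal]
22. n17.fin = "nr"  [terminal]
23. n14.val = "nrrv"  [g₂.fin ++ g₁.fin]
24. n14.tag = "rvkw"  [g₁.fin ++ g₀.fin]
25. n14.acc = false  [S.fin == false]
26. n9.cnt = 11  [(if S.acc then E.key else E.val) - 17]
27. n9.live = 11  [E.val * 3 - 73]
28. n18.fin = true  [A₁.live > 10]
29. n19.pre = 18  [terminal]
30. n18.val = "kp"  ["kp"]
31. n18.tag = "up"  ["up"]
32. n18.acc = false  [false]
33. n8.cnt = 20  [20]
34. n8.live = -3  [A₁.cnt - 14]
35. n20.hot = 5  [D.mk - 18]
36. n20.live = 14  [D.mk - 9]
37. n20.lab = 6  [6]
38. n21.depth = true  [terminal]
39. n22.fin = "yz"  [terminal]
40. n23.depth = false  [terminal]
41. n20.wid = true  [B.live > 13]
42. n1.cnt = true  [C.idx and B.wid]
43. n24.depth = false  [terminal]
44. n0.val = "nn"  ["nn"]
45. n0.tag = "vr"  ["vr"]
46. n0.acc = true  [S.fin == false]

11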